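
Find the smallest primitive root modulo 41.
p - 1 = 40 has prime divisors 2, 5. h is a primitive root mod 41 iff h^(40/q) ≢ 1 (mod 41) for each such q.
h = 2: 2^20 ≡ 1, 2^8 ≡ 10 (mod 41); 2^20 ≡ 1, so not a primitive root.
h = 3: 3^20 ≡ 40, 3^8 ≡ 1 (mod 41); 3^8 ≡ 1, so not a primitive root.
h = 4: 4^20 ≡ 1, 4^8 ≡ 18 (mod 41); 4^20 ≡ 1, so not a primitive root.
h = 5: 5^20 ≡ 1, 5^8 ≡ 18 (mod 41); 5^20 ≡ 1, so not a primitive root.
h = 6: 6^20 ≡ 40, 6^8 ≡ 10 (mod 41); none is 1, so 6 has order 40 and is a primitive root.
The smallest primitive root mod 41 is g = 6.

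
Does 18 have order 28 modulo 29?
p - 1 = 28 has prime divisors 2, 7. Check 18^(28/q) mod 29 for each: 18^(28/2) = 18^14 ≡ 28, 18^(28/7) = 18^4 ≡ 25 (mod 29). None of these is 1, so 18 has order 28 = φ(29), so it is a primitive root mod 29.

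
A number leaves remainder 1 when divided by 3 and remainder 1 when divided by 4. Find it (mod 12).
M = 3 × 4 = 12. M₁ = 4, y₁ ≡ 1 (mod 3). M₂ = 3, y₂ ≡ 3 (mod 4). r = 1×4×1 + 1×3×3 ≡ 1 (mod 12)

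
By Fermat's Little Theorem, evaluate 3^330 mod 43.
By Fermat: 3^{42} ≡ 1 (mod 43). 330 ≡ 36 (mod 42). So 3^{330} ≡ 3^{36} ≡ 21 (mod 43)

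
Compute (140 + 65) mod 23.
21

(140 + 65) = 205
205 mod 23 = 21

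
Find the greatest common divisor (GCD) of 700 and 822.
2

Using the Euclidean algorithm:
700 = 0 × 822 + 700
822 = 1 × 700 + 122
700 = 5 × 122 + 90
122 = 1 × 90 + 32
90 = 2 × 32 + 26
32 = 1 × 26 + 6
26 = 4 × 6 + 2
6 = 3 × 2 + 0

GCD(700, 822) = 2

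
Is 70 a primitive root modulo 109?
Yes

To verify, check if 70^(108/q) ≢ 1 (mod 109) for each prime divisor q of 108
Divisors of 108 = 108: [1, 2, 3, 4, 6, 9, 12, 18, 27, 36, 54, 108]
  70^(108/2) = 70^54 ≡ 108 (mod 109)
  70^(108/3) = 70^36 ≡ 45 (mod 109)
Conclusion: 70 is a primitive root modulo 109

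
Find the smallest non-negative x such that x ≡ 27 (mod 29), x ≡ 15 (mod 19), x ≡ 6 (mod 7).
433

Using the Chinese Remainder Theorem:
M = product of moduli = 3857
For equation 1: M_1 = 133, 133 ≡ 17 (mod 29), inverse of 133 mod 29 is 12 (check: 17 × 12 = 204 ≡ 1 (mod 29))
For equation 2: M_2 = 203, 203 ≡ 13 (mod 19), inverse of 203 mod 19 is 3 (check: 13 × 3 = 39 ≡ 1 (mod 19))
For equation 3: M_3 = 551, 551 ≡ 5 (mod 7), inverse of 551 mod 7 is 3 (check: 5 × 3 = 15 ≡ 1 (mod 7))
Combine: x ≡ Σ r_i×M_i×(M_i⁻¹ mod m_i) = 27×133×12 + 15×203×3 + 6×551×3 = 43092 + 9135 + 9918 = 62145
62145 mod 3857 = 433
x ≡ 433 (mod 3857)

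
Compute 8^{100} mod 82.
42

Using successive squaring:
Binary expansion of 100: 1100100
Powers of 8 mod 82 (each is the square of the previous):
  8^1 ≡ 8 (mod 82)
  8^2 ≡ 8² = 64 ≡ 64 (mod 82)
  8^4 ≡ 64² = 4096 ≡ 78 (mod 82)
  8^8 ≡ 78² = 6084 ≡ 16 (mod 82)
  8^16 ≡ 16² = 256 ≡ 10 (mod 82)
  8^32 ≡ 10² = 100 ≡ 18 (mod 82)
  8^64 ≡ 18² = 324 ≡ 78 (mod 82)
100 = 64 + 32 + 4, so 8^100 = 8^64 × 8^32 × 8^4 ≡ 78 × 18 × 78 (mod 82)
Multiplying step by step:
  78 × 18 = 1404 ≡ 10 (mod 82)
  10 × 78 = 780 ≡ 42 (mod 82)
Result: 8^100 ≡ 42 (mod 82)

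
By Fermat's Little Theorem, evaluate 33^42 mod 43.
By Fermat's Little Theorem, 33^{42} ≡ 1 (mod 43) since 43 is prime and gcd(33, 43) = 1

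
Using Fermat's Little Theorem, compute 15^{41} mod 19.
2

By Fermat's Little Theorem, a^(p-1) ≡ 1 (mod p) for prime p and gcd(a, p) = 1
Here p = 19, so 15^18 ≡ 1 (mod 19)
We can reduce the exponent: 41 mod 18 = 5
So 15^41 ≡ 15^5 (mod 19)
Computing: 15^5 mod 19 = 2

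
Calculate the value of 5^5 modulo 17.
5 = 4 + 1 (binary 101). Repeated squaring mod 17: 5^1 ≡ 5; 5^2 ≡ 5² = 25 ≡ 8; 5^4 ≡ 8² = 64 ≡ 13. Multiply: 5^5 = 5^4 × 5^1 ≡ 13 × 5 (mod 17): 13 × 5 = 65 ≡ 14. So 5^5 ≡ 14 (mod 17).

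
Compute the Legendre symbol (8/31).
(8/31) = 8^{15} mod 31 = 1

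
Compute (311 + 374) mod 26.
9

(311 + 374) = 685
685 mod 26 = 9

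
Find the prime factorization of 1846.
2 × 13 × 71

Divide by primes starting from smallest:
1846 ÷ 2 = 923
923 ÷ 13 = 71
71 ÷ 71 = 1

1846 = 2 × 13 × 71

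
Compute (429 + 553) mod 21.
16

(429 + 553) = 982
982 mod 21 = 16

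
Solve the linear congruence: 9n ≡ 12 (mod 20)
8

Since gcd(9, 20) = 1 divides 12, a solution exists.
Multiply both sides by the inverse of 9 mod 20:
  9^(-1) mod 20 = 9
  x ≡ 9 × 12 ≡ 108 ≡ 8 (mod 20)
Verification: 9 × 8 = 72 = 3 × 20 + 12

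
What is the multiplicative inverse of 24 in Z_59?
32

Using Extended Euclidean Algorithm:
gcd(24, 59) = 1
Bezout coefficients: 24 × -27 + 59 × 11 = 1
So 24 × -27 ≡ 1 (mod 59)
The inverse is -27 mod 59 = 32
Verification: 24 × 32 = 768 = 13 × 59 + 1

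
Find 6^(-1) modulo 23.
4

Using Extended Euclidean Algorithm:
gcd(6, 23) = 1
Bezout coefficients: 6 × 4 + 23 × -1 = 1
So 6 × 4 ≡ 1 (mod 23)
The inverse is 4 mod 23 = 4
Verification: 6 × 4 = 24 = 1 × 23 + 1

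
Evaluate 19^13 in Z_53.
Using repeated squaring. 13 = 8 + 4 + 1 (binary 1101). Repeated squaring mod 53: 19^1 ≡ 19; 19^2 ≡ 19² = 361 ≡ 43; 19^4 ≡ 43² = 1849 ≡ 47; 19^8 ≡ 47² = 2209 ≡ 36. Multiply: 19^13 = 19^8 × 19^4 × 19^1 ≡ 36 × 47 × 19 (mod 53): 36 × 47 = 1692 ≡ 49; 49 × 19 = 931 ≡ 30. So 19^13 ≡ 30 (mod 53).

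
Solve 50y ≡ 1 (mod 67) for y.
50^(-1) ≡ 63 (mod 67). Verification: 50 × 63 = 3150 ≡ 1 (mod 67)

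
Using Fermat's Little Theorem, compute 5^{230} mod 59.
26

By Fermat's Little Theorem, a^(p-1) ≡ 1 (mod p) for prime p and gcd(a, p) = 1
Here p = 59, so 5^58 ≡ 1 (mod 59)
We can reduce the exponent: 230 mod 58 = 56
So 5^230 ≡ 5^56 (mod 59)
Computing: 5^56 mod 59 = 26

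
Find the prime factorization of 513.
3^3 × 19

Divide by primes starting from smallest:
513 ÷ 3 = 171
171 ÷ 3 = 57
57 ÷ 3 = 19
19 ÷ 19 = 1

513 = 3^3 × 19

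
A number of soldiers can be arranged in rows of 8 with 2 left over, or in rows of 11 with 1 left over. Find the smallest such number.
M = 8 × 11 = 88. M₁ = 11, y₁ ≡ 3 (mod 8). M₂ = 8, y₂ ≡ 7 (mod 11). y = 2×11×3 + 1×8×7 ≡ 34 (mod 88). The smallest positive such number is 34.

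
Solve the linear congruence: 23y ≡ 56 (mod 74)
70

Since gcd(23, 74) = 1 divides 56, a solution exists.
Multiply both sides by the inverse of 23 mod 74:
  23^(-1) mod 74 = 29
  x ≡ 29 × 56 ≡ 1624 ≡ 70 (mod 74)
Verification: 23 × 70 = 1610 = 21 × 74 + 56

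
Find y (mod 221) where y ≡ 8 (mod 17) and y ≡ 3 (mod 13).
M = 17 × 13 = 221. M₁ = 13, y₁ ≡ 4 (mod 17). M₂ = 17, y₂ ≡ 10 (mod 13). y = 8×13×4 + 3×17×10 ≡ 42 (mod 221)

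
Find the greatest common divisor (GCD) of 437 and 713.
23

Using the Euclidean algorithm:
437 = 0 × 713 + 437
713 = 1 × 437 + 276
437 = 1 × 276 + 161
276 = 1 × 161 + 115
161 = 1 × 115 + 46
115 = 2 × 46 + 23
46 = 2 × 23 + 0

GCD(437, 713) = 23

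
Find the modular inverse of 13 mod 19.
13^(-1) ≡ 3 (mod 19). Verification: 13 × 3 = 39 ≡ 1 (mod 19)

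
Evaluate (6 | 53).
(6/53) = 6^{26} mod 53 = 1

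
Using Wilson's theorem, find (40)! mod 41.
By Wilson's theorem, (40)! ≡ -1 ≡ 40 (mod 41)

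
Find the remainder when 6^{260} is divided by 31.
By Fermat: 6^{30} ≡ 1 (mod 31). 260 = 8×30 + 20. So 6^{260} ≡ 6^{20} ≡ 5 (mod 31)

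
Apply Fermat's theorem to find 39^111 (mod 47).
By Fermat: 39^{46} ≡ 1 (mod 47). 111 = 2×46 + 19. So 39^{111} ≡ 39^{19} ≡ 20 (mod 47)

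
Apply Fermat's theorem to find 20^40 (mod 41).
By Fermat's Little Theorem, 20^{40} ≡ 1 (mod 41) since 41 is prime and gcd(20, 41) = 1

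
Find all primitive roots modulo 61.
Primitive roots mod 61: {2, 6, 7, 10, 17, 18, 26, 30, 31, 35, 43, 44, 51, 54, 55, 59}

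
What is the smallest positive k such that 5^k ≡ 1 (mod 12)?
Powers of 5 mod 12: 5^1≡5, 5^2≡1. Order = 2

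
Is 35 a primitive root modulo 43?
p - 1 = 42 has prime divisors 2, 3, 7. Check 35^(42/q) mod 43 for each: 35^(42/2) = 35^21 ≡ 1, 35^(42/3) = 35^14 ≡ 1, 35^(42/7) = 35^6 ≡ 16 (mod 43). Since 35^21 ≡ 1 (mod 43), the order of 35 divides 21 (in fact the order is 7) ≠ 42, so it is not a primitive root.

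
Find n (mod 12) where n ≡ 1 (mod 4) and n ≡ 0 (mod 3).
M = 4 × 3 = 12. M₁ = 3, y₁ ≡ 3 (mod 4). M₂ = 4, y₂ ≡ 1 (mod 3). n = 1×3×3 + 0×4×1 ≡ 9 (mod 12)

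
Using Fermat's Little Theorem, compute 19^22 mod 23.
By Fermat's Little Theorem, 19^{22} ≡ 1 (mod 23) since 23 is prime and gcd(19, 23) = 1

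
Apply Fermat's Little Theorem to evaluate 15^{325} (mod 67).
22

By Fermat's Little Theorem, a^(p-1) ≡ 1 (mod p) for prime p and gcd(a, p) = 1
Here p = 67, so 15^66 ≡ 1 (mod 67)
We can reduce the exponent: 325 mod 66 = 61
So 15^325 ≡ 15^61 (mod 67)
Computing: 15^61 mod 67 = 22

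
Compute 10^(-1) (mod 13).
10^(-1) ≡ 4 (mod 13). Verification: 10 × 4 = 40 ≡ 1 (mod 13)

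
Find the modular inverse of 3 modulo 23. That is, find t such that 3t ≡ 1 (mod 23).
8

Using Extended Euclidean Algorithm:
gcd(3, 23) = 1
Bezout coefficients: 3 × 8 + 23 × -1 = 1
So 3 × 8 ≡ 1 (mod 23)
The inverse is 8 mod 23 = 8
Verification: 3 × 8 = 24 = 1 × 23 + 1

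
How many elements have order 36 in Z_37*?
Number of primitive roots mod 37 = φ(36) = 12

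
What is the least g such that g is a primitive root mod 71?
p - 1 = 70 has prime divisors 2, 5, 7. h is a primitive root mod 71 iff h^(70/q) ≢ 1 (mod 71) for each such q.
h = 2: 2^35 ≡ 1, 2^14 ≡ 54, 2^10 ≡ 30 (mod 71); 2^35 ≡ 1, so not a primitive root.
h = 3: 3^35 ≡ 1, 3^14 ≡ 54, 3^10 ≡ 48 (mod 71); 3^35 ≡ 1, so not a primitive root.
h = 4: 4^35 ≡ 1, 4^14 ≡ 5, 4^10 ≡ 48 (mod 71); 4^35 ≡ 1, so not a primitive root.
h = 5: 5^35 ≡ 1, 5^14 ≡ 57, 5^10 ≡ 1 (mod 71); 5^35 ≡ 1, so not a primitive root.
h = 6: 6^35 ≡ 1, 6^14 ≡ 5, 6^10 ≡ 20 (mod 71); 6^35 ≡ 1, so not a primitive root.
h = 7: 7^35 ≡ 70, 7^14 ≡ 54, 7^10 ≡ 45 (mod 71); none is 1, so 7 has order 70 and is a primitive root.
The smallest primitive root mod 71 is g = 7.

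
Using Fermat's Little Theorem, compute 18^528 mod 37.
By Fermat: 18^{36} ≡ 1 (mod 37). 528 ≡ 24 (mod 36). So 18^{528} ≡ 18^{24} ≡ 26 (mod 37)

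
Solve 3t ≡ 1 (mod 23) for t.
3^(-1) ≡ 8 (mod 23). Verification: 3 × 8 = 24 ≡ 1 (mod 23)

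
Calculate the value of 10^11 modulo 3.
Using Fermat: 10^{2} ≡ 1 (mod 3). 11 ≡ 1 (mod 2). So 10^{11} ≡ 10^{1} ≡ 1 (mod 3)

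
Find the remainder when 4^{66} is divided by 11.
By Fermat: 4^{10} ≡ 1 (mod 11). 66 = 6×10 + 6. So 4^{66} ≡ 4^{6} ≡ 4 (mod 11)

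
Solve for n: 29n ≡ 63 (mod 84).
63

Since gcd(29, 84) = 1 divides 63, a solution exists.
Multiply both sides by the inverse of 29 mod 84:
  29^(-1) mod 84 = 29
  x ≡ 29 × 63 ≡ 1827 ≡ 63 (mod 84)
Verification: 29 × 63 = 1827 = 21 × 84 + 63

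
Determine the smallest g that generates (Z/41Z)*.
6

A primitive root g modulo p has order p-1 = 40
Prime divisors of 40: [2, 5]
g is a primitive root iff g^(40/q) ≢ 1 (mod 41) for each prime divisor q
Testing small values:
  g = 2: 2^20 ≡ 1, 2^8 ≡ 10 (mod 41) → 2^20 ≡ 1, not primitive root
  g = 3: 3^20 ≡ 40, 3^8 ≡ 1 (mod 41) → 3^8 ≡ 1, not primitive root
  g = 4: 4^20 ≡ 1, 4^8 ≡ 18 (mod 41) → 4^20 ≡ 1, not primitive root
  g = 5: 5^20 ≡ 1, 5^8 ≡ 18 (mod 41) → 5^20 ≡ 1, not primitive root
  g = 6: 6^20 ≡ 40, 6^8 ≡ 10 (mod 41) → none is 1, primitive root!
The smallest primitive root is 6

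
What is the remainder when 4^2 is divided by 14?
2 = 2 (binary 10). Repeated squaring mod 14: 4^1 ≡ 4; 4^2 ≡ 4² = 16 ≡ 2. So 4^2 ≡ 2 (mod 14).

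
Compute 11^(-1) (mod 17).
11^(-1) ≡ 14 (mod 17). Verification: 11 × 14 = 154 ≡ 1 (mod 17)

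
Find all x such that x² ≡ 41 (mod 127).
The square roots of 41 mod 127 are 26 and 101. Verify: 26² = 676 ≡ 41 (mod 127)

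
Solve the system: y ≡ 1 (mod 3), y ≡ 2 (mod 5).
M = 3 × 5 = 15. M₁ = 5, y₁ ≡ 2 (mod 3). M₂ = 3, y₂ ≡ 2 (mod 5). y = 1×5×2 + 2×3×2 ≡ 7 (mod 15)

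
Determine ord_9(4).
Powers of 4 mod 9: 4^1≡4, 4^2≡7, 4^3≡1. Order = 3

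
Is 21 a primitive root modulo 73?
No

To verify, check if 21^(72/q) ≢ 1 (mod 73) for each prime divisor q of 72
Divisors of 72 = 72: [1, 2, 3, 4, 6, 8, 9, 12, 18, 24, 36, 72]
  21^(72/2) = 21^36 ≡ 72 (mod 73)
  21^(72/3) = 21^24 ≡ 1 (mod 73)
Conclusion: 21 is not a primitive root modulo 73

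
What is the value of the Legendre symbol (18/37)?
(18/37) = 18^{18} mod 37 = -1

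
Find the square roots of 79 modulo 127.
The square roots of 79 mod 127 are 98 and 29. Verify: 98² = 9604 ≡ 79 (mod 127)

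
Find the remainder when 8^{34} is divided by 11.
By Fermat: 8^{10} ≡ 1 (mod 11). 34 = 3×10 + 4. So 8^{34} ≡ 8^{4} ≡ 4 (mod 11)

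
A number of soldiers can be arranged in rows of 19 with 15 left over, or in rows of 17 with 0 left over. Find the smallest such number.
M = 19 × 17 = 323. M₁ = 17, y₁ ≡ 9 (mod 19). M₂ = 19, y₂ ≡ 9 (mod 17). n = 15×17×9 + 0×19×9 ≡ 34 (mod 323). The smallest positive such number is 34.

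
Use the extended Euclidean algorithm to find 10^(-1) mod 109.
Extended GCD: 10(11) + 109(-1) = 1. So 10^(-1) ≡ 11 ≡ 11 (mod 109). Verify: 10 × 11 = 110 ≡ 1 (mod 109)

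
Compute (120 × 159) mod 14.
12

(120 × 159) = 19080
19080 mod 14 = 12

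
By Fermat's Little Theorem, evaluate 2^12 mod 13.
By Fermat's Little Theorem, 2^{12} ≡ 1 (mod 13) since 13 is prime and gcd(2, 13) = 1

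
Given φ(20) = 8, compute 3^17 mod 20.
By Euler: 3^{8} ≡ 1 (mod 20) since gcd(3, 20) = 1. 17 = 2×8 + 1. So 3^{17} ≡ 3^{1} ≡ 3 (mod 20)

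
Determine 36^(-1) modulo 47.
36^(-1) ≡ 17 (mod 47). Verification: 36 × 17 = 612 ≡ 1 (mod 47)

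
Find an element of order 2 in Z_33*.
10 has order 2 mod 33 since 10^{2} ≡ 1 (mod 33) and no smaller power works.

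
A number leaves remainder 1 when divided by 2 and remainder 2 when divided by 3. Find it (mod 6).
M = 2 × 3 = 6. M₁ = 3, y₁ ≡ 1 (mod 2). M₂ = 2, y₂ ≡ 2 (mod 3). k = 1×3×1 + 2×2×2 ≡ 5 (mod 6)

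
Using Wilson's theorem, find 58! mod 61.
(60)! = (58)! × (59) × (60) ≡ -1 (mod 61). So (58)! ≡ -1 × [(60)(59)]^(-1) ≡ 30 (mod 61)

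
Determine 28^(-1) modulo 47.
28^(-1) ≡ 42 (mod 47). Verification: 28 × 42 = 1176 ≡ 1 (mod 47)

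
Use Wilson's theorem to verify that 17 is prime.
(16)! mod 17 = 16. Since this equals -1 (mod 17), Wilson confirms 17 is prime.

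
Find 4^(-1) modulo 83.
21

Using Extended Euclidean Algorithm:
gcd(4, 83) = 1
Bezout coefficients: 4 × 21 + 83 × -1 = 1
So 4 × 21 ≡ 1 (mod 83)
The inverse is 21 mod 83 = 21
Verification: 4 × 21 = 84 = 1 × 83 + 1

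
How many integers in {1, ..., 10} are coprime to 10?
4

Prime factorization: 10 = 2 × 5
Using the formula φ(n) = n × Π(1 - 1/p) for each prime factor p:
φ(10) = 10 × (1 - 1/2) × (1 - 1/5)
φ(10) = 4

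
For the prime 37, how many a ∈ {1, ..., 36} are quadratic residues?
For prime 37, there are (p-1)/2 = (37-1)/2 = 18 quadratic residues (excluding 0).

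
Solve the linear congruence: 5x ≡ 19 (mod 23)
13

Since gcd(5, 23) = 1 divides 19, a solution exists.
Multiply both sides by the inverse of 5 mod 23:
  5^(-1) mod 23 = 14
  x ≡ 14 × 19 ≡ 266 ≡ 13 (mod 23)
Verification: 5 × 13 = 65 = 2 × 23 + 19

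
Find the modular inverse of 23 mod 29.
23^(-1) ≡ 24 (mod 29). Verification: 23 × 24 = 552 ≡ 1 (mod 29)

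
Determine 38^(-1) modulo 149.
38^(-1) ≡ 51 (mod 149). Verification: 38 × 51 = 1938 ≡ 1 (mod 149)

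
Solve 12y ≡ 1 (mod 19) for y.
8

Using Extended Euclidean Algorithm:
gcd(12, 19) = 1
Bezout coefficients: 12 × 8 + 19 × -5 = 1
So 12 × 8 ≡ 1 (mod 19)
The inverse is 8 mod 19 = 8
Verification: 12 × 8 = 96 = 5 × 19 + 1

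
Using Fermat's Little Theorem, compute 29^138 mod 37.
By Fermat: 29^{36} ≡ 1 (mod 37). 138 = 3×36 + 30. So 29^{138} ≡ 29^{30} ≡ 36 (mod 37)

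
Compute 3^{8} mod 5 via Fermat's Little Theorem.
1

By Fermat's Little Theorem, a^(p-1) ≡ 1 (mod p) for prime p and gcd(a, p) = 1
Here p = 5, so 3^4 ≡ 1 (mod 5)
We can reduce the exponent: 8 mod 4 = 0
So 3^8 ≡ 3^0 (mod 5)
Computing: 3^0 mod 5 = 1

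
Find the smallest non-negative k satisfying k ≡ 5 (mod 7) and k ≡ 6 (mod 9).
M = 7 × 9 = 63. M₁ = 9, y₁ ≡ 4 (mod 7). M₂ = 7, y₂ ≡ 4 (mod 9). k = 5×9×4 + 6×7×4 ≡ 33 (mod 63)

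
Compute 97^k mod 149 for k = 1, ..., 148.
g^1, g^2, ..., g^{148} mod 149: {97, 22, 48, 37, 13, 69, 137, 28, 34, 20, 3, 142, 66, 144, 111, 39, 58, 113, 84, 102, 60, 9, 128, 49, 134, 35, 117, 25, 41, 103, 8, 31, 27, 86, 147, 104, 105, 53, 75, 123, 11, 24, 93, 81, 109, 143, 14, 17, 10, 76, 71, 33, 72, 130, 94, 29, 131, 42, 51, 30, 79, 64, 99, 67, 92, 133, 87, 95, 126, 4, 90, 88, 43, 148, 52, 127, 101, 112, 136, 80, 12, 121, 115, 129, 146, 7, 83, 5, 38, 110, 91, 36, 65, 47, 89, 140, 21, 100, 15, 114, 32, 124, 108, 46, 141, 118, 122, 63, 2, 45, 44, 96, 74, 26, 138, 125, 56, 68, 40, 6, 135, 132, 139, 73, 78, 116, 77, 19, 55, 120, 18, 107, 98, 119, 70, 85, 50, 82, 57, 16, 62, 54, 23, 145, 59, 61, 106, 1}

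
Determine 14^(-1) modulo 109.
14^(-1) ≡ 39 (mod 109). Verification: 14 × 39 = 546 ≡ 1 (mod 109)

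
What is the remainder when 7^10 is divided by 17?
10 = 8 + 2 (binary 1010). Repeated squaring mod 17: 7^1 ≡ 7; 7^2 ≡ 7² = 49 ≡ 15; 7^4 ≡ 15² = 225 ≡ 4; 7^8 ≡ 4² = 16 ≡ 16. Multiply: 7^10 = 7^8 × 7^2 ≡ 16 × 15 (mod 17): 16 × 15 = 240 ≡ 2. So 7^10 ≡ 2 (mod 17).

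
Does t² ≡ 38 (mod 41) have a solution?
By Euler's criterion: 38^{20} ≡ 40 (mod 41). Since this equals -1 (≡ 40), 38 is not a QR.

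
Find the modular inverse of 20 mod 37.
20^(-1) ≡ 13 (mod 37). Verification: 20 × 13 = 260 ≡ 1 (mod 37)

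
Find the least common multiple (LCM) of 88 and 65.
5720

First find GCD(88, 65) using the Euclidean algorithm:
88 = 1 × 65 + 23
65 = 2 × 23 + 19
23 = 1 × 19 + 4
19 = 4 × 4 + 3
4 = 1 × 3 + 1
3 = 3 × 1 + 0
GCD(88, 65) = 1

LCM formula: LCM(a, b) = (a × b) / GCD(a, b)
LCM(88, 65) = (88 × 65) / 1
LCM(88, 65) = 5720 / 1
LCM(88, 65) = 5720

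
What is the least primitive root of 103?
5

A primitive root g modulo p has order p-1 = 102
Prime divisors of 102: [2, 3, 17]
g is a primitive root iff g^(102/q) ≢ 1 (mod 103) for each prime divisor q
Testing small values:
  g = 2: 2^51 ≡ 1, 2^34 ≡ 46, 2^6 ≡ 64 (mod 103) → 2^51 ≡ 1, not primitive root
  g = 3: 3^51 ≡ 102, 3^34 ≡ 1, 3^6 ≡ 8 (mod 103) → 3^34 ≡ 1, not primitive root
  g = 4: 4^51 ≡ 1, 4^34 ≡ 56, 4^6 ≡ 79 (mod 103) → 4^51 ≡ 1, not primitive root
  g = 5: 5^51 ≡ 102, 5^34 ≡ 56, 5^6 ≡ 72 (mod 103) → none is 1, primitive root!
The smallest primitive root is 5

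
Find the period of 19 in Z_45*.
Powers of 19 mod 45: 19^1≡19, 19^2≡1. Order = 2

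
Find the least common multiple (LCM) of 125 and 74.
9250

First find GCD(125, 74) using the Euclidean algorithm:
125 = 1 × 74 + 51
74 = 1 × 51 + 23
51 = 2 × 23 + 5
23 = 4 × 5 + 3
5 = 1 × 3 + 2
3 = 1 × 2 + 1
2 = 2 × 1 + 0
GCD(125, 74) = 1

LCM formula: LCM(a, b) = (a × b) / GCD(a, b)
LCM(125, 74) = (125 × 74) / 1
LCM(125, 74) = 9250 / 1
LCM(125, 74) = 9250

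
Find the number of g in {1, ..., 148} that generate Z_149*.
Number of primitive roots mod 149 = φ(148) = 72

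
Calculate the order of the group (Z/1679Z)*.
1584

Prime factorization: 1679 = 23 × 73
Using the formula φ(n) = n × Π(1 - 1/p) for each prime factor p:
φ(1679) = 1679 × (1 - 1/23) × (1 - 1/73)
φ(1679) = 1584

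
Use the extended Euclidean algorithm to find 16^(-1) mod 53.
Extended GCD: 16(10) + 53(-3) = 1. So 16^(-1) ≡ 10 ≡ 10 (mod 53). Verify: 16 × 10 = 160 ≡ 1 (mod 53)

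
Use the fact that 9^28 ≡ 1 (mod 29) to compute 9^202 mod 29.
By Fermat: 9^{28} ≡ 1 (mod 29). 202 = 7×28 + 6. So 9^{202} ≡ 9^{6} ≡ 16 (mod 29)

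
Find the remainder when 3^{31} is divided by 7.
By Fermat: 3^{6} ≡ 1 (mod 7). 31 = 5×6 + 1. So 3^{31} ≡ 3^{1} ≡ 3 (mod 7)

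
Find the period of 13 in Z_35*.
Powers of 13 mod 35: 13^1≡13, 13^2≡29, 13^3≡27, 13^4≡1. Order = 4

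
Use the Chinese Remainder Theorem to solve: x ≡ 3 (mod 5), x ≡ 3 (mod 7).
3

Using the Chinese Remainder Theorem:
M = product of moduli = 35
For equation 1: M_1 = 7, 7 ≡ 2 (mod 5), inverse of 7 mod 5 is 3 (check: 2 × 3 = 6 ≡ 1 (mod 5))
For equation 2: M_2 = 5, 5 ≡ 5 (mod 7), inverse of 5 mod 7 is 3 (check: 5 × 3 = 15 ≡ 1 (mod 7))
Combine: x ≡ Σ r_i×M_i×(M_i⁻¹ mod m_i) = 3×7×3 + 3×5×3 = 63 + 45 = 108
108 mod 35 = 3
x ≡ 3 (mod 35)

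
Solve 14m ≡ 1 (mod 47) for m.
14^(-1) ≡ 37 (mod 47). Verification: 14 × 37 = 518 ≡ 1 (mod 47)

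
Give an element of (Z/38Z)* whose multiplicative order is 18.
3 has order 18 mod 38 since 3^{18} ≡ 1 (mod 38) and no smaller power works.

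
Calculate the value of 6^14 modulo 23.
Using repeated squaring. 14 = 8 + 4 + 2 (binary 1110). Repeated squaring mod 23: 6^1 ≡ 6; 6^2 ≡ 6² = 36 ≡ 13; 6^4 ≡ 13² = 169 ≡ 8; 6^8 ≡ 8² = 64 ≡ 18. Multiply: 6^14 = 6^8 × 6^4 × 6^2 ≡ 18 × 8 × 13 (mod 23): 18 × 8 = 144 ≡ 6; 6 × 13 = 78 ≡ 9. So 6^14 ≡ 9 (mod 23).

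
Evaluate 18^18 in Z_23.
Using repeated squaring. 18 = 16 + 2 (binary 10010). Repeated squaring mod 23: 18^1 ≡ 18; 18^2 ≡ 18² = 324 ≡ 2; 18^4 ≡ 2² = 4 ≡ 4; 18^8 ≡ 4² = 16 ≡ 16; 18^16 ≡ 16² = 256 ≡ 3. Multiply: 18^18 = 18^16 × 18^2 ≡ 3 × 2 (mod 23): 3 × 2 = 6 ≡ 6. So 18^18 ≡ 6 (mod 23).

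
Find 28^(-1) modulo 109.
74

Using Extended Euclidean Algorithm:
gcd(28, 109) = 1
Bezout coefficients: 28 × -35 + 109 × 9 = 1
So 28 × -35 ≡ 1 (mod 109)
The inverse is -35 mod 109 = 74
Verification: 28 × 74 = 2072 = 19 × 109 + 1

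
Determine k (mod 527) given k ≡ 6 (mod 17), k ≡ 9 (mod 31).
40

Using the Chinese Remainder Theorem:
M = product of moduli = 527
For equation 1: M_1 = 31, 31 ≡ 14 (mod 17), inverse of 31 mod 17 is 11 (check: 14 × 11 = 154 ≡ 1 (mod 17))
For equation 2: M_2 = 17, 17 ≡ 17 (mod 31), inverse of 17 mod 31 is 11 (check: 17 × 11 = 187 ≡ 1 (mod 31))
Combine: k ≡ Σ r_i×M_i×(M_i⁻¹ mod m_i) = 6×31×11 + 9×17×11 = 2046 + 1683 = 3729
3729 mod 527 = 40
k ≡ 40 (mod 527)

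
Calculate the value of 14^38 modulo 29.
Using Fermat: 14^{28} ≡ 1 (mod 29). 38 ≡ 10 (mod 28). So 14^{38} ≡ 14^{10} ≡ 13 (mod 29)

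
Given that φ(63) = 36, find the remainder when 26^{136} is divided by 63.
By Euler: 26^{36} ≡ 1 (mod 63) since gcd(26, 63) = 1. 136 = 3×36 + 28. So 26^{136} ≡ 26^{28} ≡ 37 (mod 63)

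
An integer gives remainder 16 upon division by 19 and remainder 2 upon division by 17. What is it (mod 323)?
M = 19 × 17 = 323. M₁ = 17, y₁ ≡ 9 (mod 19). M₂ = 19, y₂ ≡ 9 (mod 17). x = 16×17×9 + 2×19×9 ≡ 206 (mod 323). The smallest positive such number is 206.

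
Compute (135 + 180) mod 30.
15

(135 + 180) = 315
315 mod 30 = 15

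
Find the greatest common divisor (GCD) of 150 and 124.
2

Using the Euclidean algorithm:
150 = 1 × 124 + 26
124 = 4 × 26 + 20
26 = 1 × 20 + 6
20 = 3 × 6 + 2
6 = 3 × 2 + 0

GCD(150, 124) = 2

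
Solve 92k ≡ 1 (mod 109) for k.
92^(-1) ≡ 32 (mod 109). Verification: 92 × 32 = 2944 ≡ 1 (mod 109)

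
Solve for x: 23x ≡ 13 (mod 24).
11

Since gcd(23, 24) = 1 divides 13, a solution exists.
Multiply both sides by the inverse of 23 mod 24:
  23^(-1) mod 24 = 23
  x ≡ 23 × 13 ≡ 299 ≡ 11 (mod 24)
Verification: 23 × 11 = 253 = 10 × 24 + 13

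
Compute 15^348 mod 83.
Using Fermat: 15^{82} ≡ 1 (mod 83). 348 ≡ 20 (mod 82). So 15^{348} ≡ 15^{20} ≡ 29 (mod 83)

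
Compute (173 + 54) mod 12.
11

(173 + 54) = 227
227 mod 12 = 11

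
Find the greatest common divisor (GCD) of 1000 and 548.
4

Using the Euclidean algorithm:
1000 = 1 × 548 + 452
548 = 1 × 452 + 96
452 = 4 × 96 + 68
96 = 1 × 68 + 28
68 = 2 × 28 + 12
28 = 2 × 12 + 4
12 = 3 × 4 + 0

GCD(1000, 548) = 4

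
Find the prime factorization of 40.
2^3 × 5

Divide by primes starting from smallest:
40 ÷ 2 = 20
20 ÷ 2 = 10
10 ÷ 2 = 5
5 ÷ 5 = 1

40 = 2^3 × 5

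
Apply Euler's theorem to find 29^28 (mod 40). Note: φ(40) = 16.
By Euler: 29^{16} ≡ 1 (mod 40) since gcd(29, 40) = 1. 28 = 1×16 + 12. So 29^{28} ≡ 29^{12} ≡ 1 (mod 40)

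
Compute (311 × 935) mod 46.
19

(311 × 935) = 290785
290785 mod 46 = 19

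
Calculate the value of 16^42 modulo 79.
Using repeated squaring. 42 = 32 + 8 + 2 (binary 101010). Repeated squaring mod 79: 16^1 ≡ 16; 16^2 ≡ 16² = 256 ≡ 19; 16^4 ≡ 19² = 361 ≡ 45; 16^8 ≡ 45² = 2025 ≡ 50; 16^16 ≡ 50² = 2500 ≡ 51; 16^32 ≡ 51² = 2601 ≡ 73. Multiply: 16^42 = 16^32 × 16^8 × 16^2 ≡ 73 × 50 × 19 (mod 79): 73 × 50 = 3650 ≡ 16; 16 × 19 = 304 ≡ 67. So 16^42 ≡ 67 (mod 79).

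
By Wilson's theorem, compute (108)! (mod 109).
By Wilson's theorem, (108)! ≡ -1 ≡ 108 (mod 109)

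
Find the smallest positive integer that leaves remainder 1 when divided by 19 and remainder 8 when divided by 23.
M = 19 × 23 = 437. M₁ = 23, y₁ ≡ 5 (mod 19). M₂ = 19, y₂ ≡ 17 (mod 23). m = 1×23×5 + 8×19×17 ≡ 77 (mod 437). The smallest positive such number is 77.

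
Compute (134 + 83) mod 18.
1

(134 + 83) = 217
217 mod 18 = 1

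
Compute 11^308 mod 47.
Using Fermat: 11^{46} ≡ 1 (mod 47). 308 ≡ 32 (mod 46). So 11^{308} ≡ 11^{32} ≡ 9 (mod 47)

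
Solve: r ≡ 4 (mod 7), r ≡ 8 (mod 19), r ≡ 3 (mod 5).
M = 7 × 19 × 5 = 665. M₁ = 95, y₁ ≡ 2 (mod 7). M₂ = 35, y₂ ≡ 6 (mod 19). M₃ = 133, y₃ ≡ 2 (mod 5). r = 4×95×2 + 8×35×6 + 3×133×2 ≡ 578 (mod 665)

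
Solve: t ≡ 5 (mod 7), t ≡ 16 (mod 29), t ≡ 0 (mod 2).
M = 7 × 29 × 2 = 406. M₁ = 58, y₁ ≡ 4 (mod 7). M₂ = 14, y₂ ≡ 27 (mod 29). M₃ = 203, y₃ ≡ 1 (mod 2). t = 5×58×4 + 16×14×27 + 0×203×1 ≡ 306 (mod 406)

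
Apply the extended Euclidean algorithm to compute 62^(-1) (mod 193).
Extended GCD: 62(-28) + 193(9) = 1. So 62^(-1) ≡ 165 ≡ 165 (mod 193). Verify: 62 × 165 = 10230 ≡ 1 (mod 193)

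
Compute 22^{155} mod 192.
64

Using successive squaring:
Binary expansion of 155: 10011011
Powers of 22 mod 192 (each is the square of the previous):
  22^1 ≡ 22 (mod 192)
  22^2 ≡ 22² = 484 ≡ 100 (mod 192)
  22^4 ≡ 100² = 10000 ≡ 16 (mod 192)
  22^8 ≡ 16² = 256 ≡ 64 (mod 192)
  22^16 ≡ 64² = 4096 ≡ 64 (mod 192)
  22^32 ≡ 64² = 4096 ≡ 64 (mod 192)
  22^64 ≡ 64² = 4096 ≡ 64 (mod 192)
  22^128 ≡ 64² = 4096 ≡ 64 (mod 192)
155 = 128 + 16 + 8 + 2 + 1, so 22^155 = 22^128 × 22^16 × 22^8 × 22^2 × 22^1 ≡ 64 × 64 × 64 × 100 × 22 (mod 192)
Multiplying step by step:
  64 × 64 = 4096 ≡ 64 (mod 192)
  64 × 64 = 4096 ≡ 64 (mod 192)
  64 × 100 = 6400 ≡ 64 (mod 192)
  64 × 22 = 1408 ≡ 64 (mod 192)
Result: 22^155 ≡ 64 (mod 192)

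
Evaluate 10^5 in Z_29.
5 = 4 + 1 (binary 101). Repeated squaring mod 29: 10^1 ≡ 10; 10^2 ≡ 10² = 100 ≡ 13; 10^4 ≡ 13² = 169 ≡ 24. Multiply: 10^5 = 10^4 × 10^1 ≡ 24 × 10 (mod 29): 24 × 10 = 240 ≡ 8. So 10^5 ≡ 8 (mod 29).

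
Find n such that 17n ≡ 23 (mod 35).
24

Since gcd(17, 35) = 1 divides 23, a solution exists.
Multiply both sides by the inverse of 17 mod 35:
  17^(-1) mod 35 = 33
  x ≡ 33 × 23 ≡ 759 ≡ 24 (mod 35)
Verification: 17 × 24 = 408 = 11 × 35 + 23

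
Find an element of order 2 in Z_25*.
24 has order 2 mod 25 since 24^{2} ≡ 1 (mod 25) and no smaller power works.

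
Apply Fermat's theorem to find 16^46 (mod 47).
By Fermat's Little Theorem, 16^{46} ≡ 1 (mod 47) since 47 is prime and gcd(16, 47) = 1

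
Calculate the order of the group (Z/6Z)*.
2

Prime factorization: 6 = 2 × 3
Using the formula φ(n) = n × Π(1 - 1/p) for each prime factor p:
φ(6) = 6 × (1 - 1/2) × (1 - 1/3)
φ(6) = 2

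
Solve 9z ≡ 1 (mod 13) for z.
9^(-1) ≡ 3 (mod 13). Verification: 9 × 3 = 27 ≡ 1 (mod 13)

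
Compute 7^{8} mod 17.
16

Using successive squaring:
Binary expansion of 8: 1000
Powers of 7 mod 17 (each is the square of the previous):
  7^1 ≡ 7 (mod 17)
  7^2 ≡ 7² = 49 ≡ 15 (mod 17)
  7^4 ≡ 15² = 225 ≡ 4 (mod 17)
  7^8 ≡ 4² = 16 ≡ 16 (mod 17)
8 is a power of 2, so 7^8 is the last square: ≡ 16 (mod 17)
Result: 7^8 ≡ 16 (mod 17)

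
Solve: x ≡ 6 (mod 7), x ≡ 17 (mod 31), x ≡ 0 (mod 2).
M = 7 × 31 × 2 = 434. M₁ = 62, y₁ ≡ 6 (mod 7). M₂ = 14, y₂ ≡ 20 (mod 31). M₃ = 217, y₃ ≡ 1 (mod 2). x = 6×62×6 + 17×14×20 + 0×217×1 ≡ 48 (mod 434)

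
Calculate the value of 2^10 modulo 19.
10 = 8 + 2 (binary 1010). Repeated squaring mod 19: 2^1 ≡ 2; 2^2 ≡ 2² = 4 ≡ 4; 2^4 ≡ 4² = 16 ≡ 16; 2^8 ≡ 16² = 256 ≡ 9. Multiply: 2^10 = 2^8 × 2^2 ≡ 9 × 4 (mod 19): 9 × 4 = 36 ≡ 17. So 2^10 ≡ 17 (mod 19).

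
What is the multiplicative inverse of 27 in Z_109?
105

Using Extended Euclidean Algorithm:
gcd(27, 109) = 1
Bezout coefficients: 27 × -4 + 109 × 1 = 1
So 27 × -4 ≡ 1 (mod 109)
The inverse is -4 mod 109 = 105
Verification: 27 × 105 = 2835 = 26 × 109 + 1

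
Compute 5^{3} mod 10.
5

Using successive squaring:
Binary expansion of 3: 11
Powers of 5 mod 10 (each is the square of the previous):
  5^1 ≡ 5 (mod 10)
  5^2 ≡ 5² = 25 ≡ 5 (mod 10)
3 = 2 + 1, so 5^3 = 5^2 × 5^1 ≡ 5 × 5 (mod 10)
Multiplying step by step:
  5 × 5 = 25 ≡ 5 (mod 10)
Result: 5^3 ≡ 5 (mod 10)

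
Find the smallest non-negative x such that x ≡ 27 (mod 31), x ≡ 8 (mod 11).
151

Using the Chinese Remainder Theorem:
M = product of moduli = 341
For equation 1: M_1 = 11, 11 ≡ 11 (mod 31), inverse of 11 mod 31 is 17 (check: 11 × 17 = 187 ≡ 1 (mod 31))
For equation 2: M_2 = 31, 31 ≡ 9 (mod 11), inverse of 31 mod 11 is 5 (check: 9 × 5 = 45 ≡ 1 (mod 11))
Combine: x ≡ Σ r_i×M_i×(M_i⁻¹ mod m_i) = 27×11×17 + 8×31×5 = 5049 + 1240 = 6289
6289 mod 341 = 151
x ≡ 151 (mod 341)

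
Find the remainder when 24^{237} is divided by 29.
By Fermat: 24^{28} ≡ 1 (mod 29). 237 = 8×28 + 13. So 24^{237} ≡ 24^{13} ≡ 23 (mod 29)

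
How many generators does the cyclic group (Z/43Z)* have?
12

The number of primitive roots modulo p is φ(p-1) = φ(42)
φ(42) = 12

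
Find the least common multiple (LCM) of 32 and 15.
480

First find GCD(32, 15) using the Euclidean algorithm:
32 = 2 × 15 + 2
15 = 7 × 2 + 1
2 = 2 × 1 + 0
GCD(32, 15) = 1

LCM formula: LCM(a, b) = (a × b) / GCD(a, b)
LCM(32, 15) = (32 × 15) / 1
LCM(32, 15) = 480 / 1
LCM(32, 15) = 480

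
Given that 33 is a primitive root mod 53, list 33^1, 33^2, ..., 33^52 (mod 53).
g^1, g^2, ..., g^{52} mod 53: {33, 29, 3, 46, 34, 9, 32, 49, 27, 43, 41, 28, 23, 17, 31, 16, 51, 40, 48, 47, 14, 38, 35, 42, 8, 52, 20, 24, 50, 7, 19, 44, 21, 4, 26, 10, 12, 25, 30, 36, 22, 37, 2, 13, 5, 6, 39, 15, 18, 11, 45, 1}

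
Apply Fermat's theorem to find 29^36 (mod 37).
By Fermat's Little Theorem, 29^{36} ≡ 1 (mod 37) since 37 is prime and gcd(29, 37) = 1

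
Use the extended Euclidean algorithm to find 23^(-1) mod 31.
Extended GCD: 23(-4) + 31(3) = 1. So 23^(-1) ≡ 27 ≡ 27 (mod 31). Verify: 23 × 27 = 621 ≡ 1 (mod 31)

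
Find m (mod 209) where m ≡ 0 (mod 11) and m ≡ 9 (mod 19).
M = 11 × 19 = 209. M₁ = 19, y₁ ≡ 7 (mod 11). M₂ = 11, y₂ ≡ 7 (mod 19). m = 0×19×7 + 9×11×7 ≡ 66 (mod 209)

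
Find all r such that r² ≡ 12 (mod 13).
The square roots of 12 mod 13 are 8 and 5. Verify: 8² = 64 ≡ 12 (mod 13)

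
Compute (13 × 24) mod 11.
4

(13 × 24) = 312
312 mod 11 = 4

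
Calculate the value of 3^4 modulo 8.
4 = 4 (binary 100). Repeated squaring mod 8: 3^1 ≡ 3; 3^2 ≡ 3² = 9 ≡ 1; 3^4 ≡ 1² = 1 ≡ 1. So 3^4 ≡ 1 (mod 8).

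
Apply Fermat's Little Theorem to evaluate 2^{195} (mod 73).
64

By Fermat's Little Theorem, a^(p-1) ≡ 1 (mod p) for prime p and gcd(a, p) = 1
Here p = 73, so 2^72 ≡ 1 (mod 73)
We can reduce the exponent: 195 mod 72 = 51
So 2^195 ≡ 2^51 (mod 73)
Computing: 2^51 mod 73 = 64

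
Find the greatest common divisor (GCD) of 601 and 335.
1

Using the Euclidean algorithm:
601 = 1 × 335 + 266
335 = 1 × 266 + 69
266 = 3 × 69 + 59
69 = 1 × 59 + 10
59 = 5 × 10 + 9
10 = 1 × 9 + 1
9 = 9 × 1 + 0

GCD(601, 335) = 1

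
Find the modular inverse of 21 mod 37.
21^(-1) ≡ 30 (mod 37). Verification: 21 × 30 = 630 ≡ 1 (mod 37)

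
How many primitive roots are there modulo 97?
Number of primitive roots mod 97 = φ(96) = 32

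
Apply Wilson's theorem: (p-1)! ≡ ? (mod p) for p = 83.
By Wilson's theorem, (82)! ≡ -1 ≡ 82 (mod 83)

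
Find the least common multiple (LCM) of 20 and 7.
140

First find GCD(20, 7) using the Euclidean algorithm:
20 = 2 × 7 + 6
7 = 1 × 6 + 1
6 = 6 × 1 + 0
GCD(20, 7) = 1

LCM formula: LCM(a, b) = (a × b) / GCD(a, b)
LCM(20, 7) = (20 × 7) / 1
LCM(20, 7) = 140 / 1
LCM(20, 7) = 140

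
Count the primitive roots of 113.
48

The number of primitive roots modulo p is φ(p-1) = φ(112)
φ(112) = 48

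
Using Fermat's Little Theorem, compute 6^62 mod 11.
By Fermat: 6^{10} ≡ 1 (mod 11). 62 = 6×10 + 2. So 6^{62} ≡ 6^{2} ≡ 3 (mod 11)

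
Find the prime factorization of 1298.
2 × 11 × 59

Divide by primes starting from smallest:
1298 ÷ 2 = 649
649 ÷ 11 = 59
59 ÷ 59 = 1

1298 = 2 × 11 × 59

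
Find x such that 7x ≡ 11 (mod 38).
7

Since gcd(7, 38) = 1 divides 11, a solution exists.
Multiply both sides by the inverse of 7 mod 38:
  7^(-1) mod 38 = 11
  x ≡ 11 × 11 ≡ 121 ≡ 7 (mod 38)
Verification: 7 × 7 = 49 = 1 × 38 + 11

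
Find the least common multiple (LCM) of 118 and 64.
3776

First find GCD(118, 64) using the Euclidean algorithm:
118 = 1 × 64 + 54
64 = 1 × 54 + 10
54 = 5 × 10 + 4
10 = 2 × 4 + 2
4 = 2 × 2 + 0
GCD(118, 64) = 2

LCM formula: LCM(a, b) = (a × b) / GCD(a, b)
LCM(118, 64) = (118 × 64) / 2
LCM(118, 64) = 7552 / 2
LCM(118, 64) = 3776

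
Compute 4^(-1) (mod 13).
4^(-1) ≡ 10 (mod 13). Verification: 4 × 10 = 40 ≡ 1 (mod 13)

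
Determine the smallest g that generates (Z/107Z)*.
2

A primitive root g modulo p has order p-1 = 106
Prime divisors of 106: [2, 53]
g is a primitive root iff g^(106/q) ≢ 1 (mod 107) for each prime divisor q
Testing small values:
  g = 2: 2^53 ≡ 106, 2^2 ≡ 4 (mod 107) → none is 1, primitive root!
The smallest primitive root is 2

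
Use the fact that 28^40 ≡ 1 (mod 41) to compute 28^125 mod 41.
By Fermat: 28^{40} ≡ 1 (mod 41). 125 = 3×40 + 5. So 28^{125} ≡ 28^{5} ≡ 3 (mod 41)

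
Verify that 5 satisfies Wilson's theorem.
(4)! mod 5 = 4. Since this equals -1 (mod 5), Wilson confirms 5 is prime.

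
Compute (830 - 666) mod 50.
14

(830 - 666) = 164
164 mod 50 = 14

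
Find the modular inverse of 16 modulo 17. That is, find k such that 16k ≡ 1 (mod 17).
16

Using Extended Euclidean Algorithm:
gcd(16, 17) = 1
Bezout coefficients: 16 × -1 + 17 × 1 = 1
So 16 × -1 ≡ 1 (mod 17)
The inverse is -1 mod 17 = 16
Verification: 16 × 16 = 256 = 15 × 17 + 1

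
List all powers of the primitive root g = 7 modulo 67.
g^1, g^2, ..., g^{66} mod 67: {7, 49, 8, 56, 57, 64, 46, 54, 43, 33, 30, 9, 63, 39, 5, 35, 44, 40, 12, 17, 52, 29, 2, 14, 31, 16, 45, 47, 61, 25, 41, 19, 66, 60, 18, 59, 11, 10, 3, 21, 13, 24, 34, 37, 58, 4, 28, 62, 32, 23, 27, 55, 50, 15, 38, 65, 53, 36, 51, 22, 20, 6, 42, 26, 48, 1}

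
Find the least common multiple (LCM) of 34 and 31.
1054

First find GCD(34, 31) using the Euclidean algorithm:
34 = 1 × 31 + 3
31 = 10 × 3 + 1
3 = 3 × 1 + 0
GCD(34, 31) = 1

LCM formula: LCM(a, b) = (a × b) / GCD(a, b)
LCM(34, 31) = (34 × 31) / 1
LCM(34, 31) = 1054 / 1
LCM(34, 31) = 1054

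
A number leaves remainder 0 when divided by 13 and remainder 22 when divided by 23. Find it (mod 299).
M = 13 × 23 = 299. M₁ = 23, y₁ ≡ 4 (mod 13). M₂ = 13, y₂ ≡ 16 (mod 23). z = 0×23×4 + 22×13×16 ≡ 91 (mod 299)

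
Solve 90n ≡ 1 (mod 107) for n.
44

Using Extended Euclidean Algorithm:
gcd(90, 107) = 1
Bezout coefficients: 90 × 44 + 107 × -37 = 1
So 90 × 44 ≡ 1 (mod 107)
The inverse is 44 mod 107 = 44
Verification: 90 × 44 = 3960 = 37 × 107 + 1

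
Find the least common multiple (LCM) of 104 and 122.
6344

First find GCD(104, 122) using the Euclidean algorithm:
104 = 0 × 122 + 104
122 = 1 × 104 + 18
104 = 5 × 18 + 14
18 = 1 × 14 + 4
14 = 3 × 4 + 2
4 = 2 × 2 + 0
GCD(104, 122) = 2

LCM formula: LCM(a, b) = (a × b) / GCD(a, b)
LCM(104, 122) = (104 × 122) / 2
LCM(104, 122) = 12688 / 2
LCM(104, 122) = 6344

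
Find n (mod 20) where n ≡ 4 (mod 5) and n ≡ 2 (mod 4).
M = 5 × 4 = 20. M₁ = 4, y₁ ≡ 4 (mod 5). M₂ = 5, y₂ ≡ 1 (mod 4). n = 4×4×4 + 2×5×1 ≡ 14 (mod 20)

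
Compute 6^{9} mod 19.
1

Using successive squaring:
Binary expansion of 9: 1001
Powers of 6 mod 19 (each is the square of the previous):
  6^1 ≡ 6 (mod 19)
  6^2 ≡ 6² = 36 ≡ 17 (mod 19)
  6^4 ≡ 17² = 289 ≡ 4 (mod 19)
  6^8 ≡ 4² = 16 ≡ 16 (mod 19)
9 = 8 + 1, so 6^9 = 6^8 × 6^1 ≡ 16 × 6 (mod 19)
Multiplying step by step:
  16 × 6 = 96 ≡ 1 (mod 19)
Result: 6^9 ≡ 1 (mod 19)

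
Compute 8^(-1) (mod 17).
8^(-1) ≡ 15 (mod 17). Verification: 8 × 15 = 120 ≡ 1 (mod 17)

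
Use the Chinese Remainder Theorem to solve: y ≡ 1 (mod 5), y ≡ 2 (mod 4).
M = 5 × 4 = 20. M₁ = 4, y₁ ≡ 4 (mod 5). M₂ = 5, y₂ ≡ 1 (mod 4). y = 1×4×4 + 2×5×1 ≡ 6 (mod 20)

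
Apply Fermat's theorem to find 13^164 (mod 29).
By Fermat: 13^{28} ≡ 1 (mod 29). 164 ≡ 24 (mod 28). So 13^{164} ≡ 13^{24} ≡ 7 (mod 29)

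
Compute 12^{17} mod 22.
12

Using successive squaring:
Binary expansion of 17: 10001
Powers of 12 mod 22 (each is the square of the previous):
  12^1 ≡ 12 (mod 22)
  12^2 ≡ 12² = 144 ≡ 12 (mod 22)
  12^4 ≡ 12² = 144 ≡ 12 (mod 22)
  12^8 ≡ 12² = 144 ≡ 12 (mod 22)
  12^16 ≡ 12² = 144 ≡ 12 (mod 22)
17 = 16 + 1, so 12^17 = 12^16 × 12^1 ≡ 12 × 12 (mod 22)
Multiplying step by step:
  12 × 12 = 144 ≡ 12 (mod 22)
Result: 12^17 ≡ 12 (mod 22)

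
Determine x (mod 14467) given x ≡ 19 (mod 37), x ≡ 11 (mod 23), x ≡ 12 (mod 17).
7900

Using the Chinese Remainder Theorem:
M = product of moduli = 14467
For equation 1: M_1 = 391, 391 ≡ 21 (mod 37), inverse of 391 mod 37 is 30 (check: 21 × 30 = 630 ≡ 1 (mod 37))
For equation 2: M_2 = 629, 629 ≡ 8 (mod 23), inverse of 629 mod 23 is 3 (check: 8 × 3 = 24 ≡ 1 (mod 23))
For equation 3: M_3 = 851, 851 ≡ 1 (mod 17), inverse of 851 mod 17 is 1 (check: 1 × 1 = 1 ≡ 1 (mod 17))
Combine: x ≡ Σ r_i×M_i×(M_i⁻¹ mod m_i) = 19×391×30 + 11×629×3 + 12×851×1 = 222870 + 20757 + 10212 = 253839
253839 mod 14467 = 7900
x ≡ 7900 (mod 14467)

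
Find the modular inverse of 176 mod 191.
176^(-1) ≡ 140 (mod 191). Verification: 176 × 140 = 24640 ≡ 1 (mod 191)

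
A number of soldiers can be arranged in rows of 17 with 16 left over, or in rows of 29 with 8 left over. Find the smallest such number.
M = 17 × 29 = 493. M₁ = 29, y₁ ≡ 10 (mod 17). M₂ = 17, y₂ ≡ 12 (mod 29). y = 16×29×10 + 8×17×12 ≡ 356 (mod 493). The smallest positive such number is 356.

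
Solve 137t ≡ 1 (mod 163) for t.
137^(-1) ≡ 94 (mod 163). Verification: 137 × 94 = 12878 ≡ 1 (mod 163)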